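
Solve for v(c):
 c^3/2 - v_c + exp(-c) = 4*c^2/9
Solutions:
 v(c) = C1 + c^4/8 - 4*c^3/27 - exp(-c)


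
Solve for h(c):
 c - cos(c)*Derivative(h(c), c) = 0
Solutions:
 h(c) = C1 + Integral(c/cos(c), c)


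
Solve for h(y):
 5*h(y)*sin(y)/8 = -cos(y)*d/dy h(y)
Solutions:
 h(y) = C1*cos(y)^(5/8)


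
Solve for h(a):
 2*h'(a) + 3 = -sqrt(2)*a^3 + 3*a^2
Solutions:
 h(a) = C1 - sqrt(2)*a^4/8 + a^3/2 - 3*a/2


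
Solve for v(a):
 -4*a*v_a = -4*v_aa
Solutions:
 v(a) = C1 + C2*erfi(sqrt(2)*a/2)


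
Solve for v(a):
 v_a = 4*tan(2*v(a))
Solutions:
 v(a) = -asin(C1*exp(8*a))/2 + pi/2
 v(a) = asin(C1*exp(8*a))/2


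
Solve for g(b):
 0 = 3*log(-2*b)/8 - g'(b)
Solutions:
 g(b) = C1 + 3*b*log(-b)/8 + 3*b*(-1 + log(2))/8


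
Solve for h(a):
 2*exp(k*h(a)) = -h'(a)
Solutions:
 h(a) = Piecewise((log(1/(C1*k + 2*a*k))/k, Ne(k, 0)), (nan, True))
 h(a) = Piecewise((C1 - 2*a, Eq(k, 0)), (nan, True))


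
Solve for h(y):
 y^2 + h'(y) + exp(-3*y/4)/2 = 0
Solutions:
 h(y) = C1 - y^3/3 + 2*exp(-3*y/4)/3


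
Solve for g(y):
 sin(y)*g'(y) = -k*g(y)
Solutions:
 g(y) = C1*exp(k*(-log(cos(y) - 1) + log(cos(y) + 1))/2)


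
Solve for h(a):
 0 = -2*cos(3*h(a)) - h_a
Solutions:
 h(a) = -asin((C1 + exp(12*a))/(C1 - exp(12*a)))/3 + pi/3
 h(a) = asin((C1 + exp(12*a))/(C1 - exp(12*a)))/3


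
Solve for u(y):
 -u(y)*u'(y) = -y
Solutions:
 u(y) = -sqrt(C1 + y^2)
 u(y) = sqrt(C1 + y^2)


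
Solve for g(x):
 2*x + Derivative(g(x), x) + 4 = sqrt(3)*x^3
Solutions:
 g(x) = C1 + sqrt(3)*x^4/4 - x^2 - 4*x


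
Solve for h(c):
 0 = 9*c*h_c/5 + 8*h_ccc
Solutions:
 h(c) = C1 + Integral(C2*airyai(-15^(2/3)*c/10) + C3*airybi(-15^(2/3)*c/10), c)


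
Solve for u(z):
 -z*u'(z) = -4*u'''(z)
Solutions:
 u(z) = C1 + Integral(C2*airyai(2^(1/3)*z/2) + C3*airybi(2^(1/3)*z/2), z)


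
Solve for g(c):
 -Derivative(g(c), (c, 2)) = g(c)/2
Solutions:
 g(c) = C1*sin(sqrt(2)*c/2) + C2*cos(sqrt(2)*c/2)


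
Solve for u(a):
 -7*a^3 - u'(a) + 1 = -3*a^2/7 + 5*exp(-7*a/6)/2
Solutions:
 u(a) = C1 - 7*a^4/4 + a^3/7 + a + 15*exp(-7*a/6)/7


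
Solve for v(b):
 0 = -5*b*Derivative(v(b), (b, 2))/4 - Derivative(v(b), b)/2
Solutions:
 v(b) = C1 + C2*b^(3/5)


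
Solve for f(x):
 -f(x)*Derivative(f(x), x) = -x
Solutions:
 f(x) = -sqrt(C1 + x^2)
 f(x) = sqrt(C1 + x^2)


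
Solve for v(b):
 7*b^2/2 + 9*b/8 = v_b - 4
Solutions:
 v(b) = C1 + 7*b^3/6 + 9*b^2/16 + 4*b


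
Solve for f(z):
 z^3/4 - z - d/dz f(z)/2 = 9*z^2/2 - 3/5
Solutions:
 f(z) = C1 + z^4/8 - 3*z^3 - z^2 + 6*z/5


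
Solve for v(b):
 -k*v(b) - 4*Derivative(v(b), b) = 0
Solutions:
 v(b) = C1*exp(-b*k/4)


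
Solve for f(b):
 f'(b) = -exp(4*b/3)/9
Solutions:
 f(b) = C1 - exp(4*b/3)/12


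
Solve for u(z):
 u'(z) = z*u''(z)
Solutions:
 u(z) = C1 + C2*z^2


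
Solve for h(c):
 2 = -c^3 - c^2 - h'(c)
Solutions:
 h(c) = C1 - c^4/4 - c^3/3 - 2*c


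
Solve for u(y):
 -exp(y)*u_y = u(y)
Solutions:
 u(y) = C1*exp(exp(-y))


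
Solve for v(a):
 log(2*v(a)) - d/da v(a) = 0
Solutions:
 -Integral(1/(log(_y) + log(2)), (_y, v(a))) = C1 - a


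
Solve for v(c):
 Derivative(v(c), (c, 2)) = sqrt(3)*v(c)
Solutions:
 v(c) = C1*exp(-3^(1/4)*c) + C2*exp(3^(1/4)*c)


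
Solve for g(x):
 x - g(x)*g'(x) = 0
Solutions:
 g(x) = -sqrt(C1 + x^2)
 g(x) = sqrt(C1 + x^2)


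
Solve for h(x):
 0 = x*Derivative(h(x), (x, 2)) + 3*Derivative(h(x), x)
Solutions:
 h(x) = C1 + C2/x^2


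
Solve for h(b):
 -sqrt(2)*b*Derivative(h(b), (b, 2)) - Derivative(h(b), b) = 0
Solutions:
 h(b) = C1 + C2*b^(1 - sqrt(2)/2)


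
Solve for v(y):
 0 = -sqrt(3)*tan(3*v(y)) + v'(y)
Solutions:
 v(y) = -asin(C1*exp(3*sqrt(3)*y))/3 + pi/3
 v(y) = asin(C1*exp(3*sqrt(3)*y))/3


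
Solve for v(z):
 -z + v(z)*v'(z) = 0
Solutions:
 v(z) = -sqrt(C1 + z^2)
 v(z) = sqrt(C1 + z^2)


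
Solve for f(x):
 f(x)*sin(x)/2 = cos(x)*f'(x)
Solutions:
 f(x) = C1/sqrt(cos(x))


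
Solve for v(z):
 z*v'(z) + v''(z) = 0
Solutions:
 v(z) = C1 + C2*erf(sqrt(2)*z/2)


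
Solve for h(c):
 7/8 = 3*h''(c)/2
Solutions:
 h(c) = C1 + C2*c + 7*c^2/24


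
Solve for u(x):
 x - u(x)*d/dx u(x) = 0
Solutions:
 u(x) = -sqrt(C1 + x^2)
 u(x) = sqrt(C1 + x^2)


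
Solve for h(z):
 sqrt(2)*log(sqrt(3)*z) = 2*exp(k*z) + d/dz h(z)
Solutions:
 h(z) = C1 + sqrt(2)*z*log(z) + sqrt(2)*z*(-1 + log(3)/2) + Piecewise((-2*exp(k*z)/k, Ne(k, 0)), (-2*z, True))


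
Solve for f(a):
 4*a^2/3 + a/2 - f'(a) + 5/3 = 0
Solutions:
 f(a) = C1 + 4*a^3/9 + a^2/4 + 5*a/3


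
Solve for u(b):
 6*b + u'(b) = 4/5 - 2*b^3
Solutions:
 u(b) = C1 - b^4/2 - 3*b^2 + 4*b/5


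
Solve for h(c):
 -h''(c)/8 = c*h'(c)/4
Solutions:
 h(c) = C1 + C2*erf(c)


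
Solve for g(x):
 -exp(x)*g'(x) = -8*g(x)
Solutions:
 g(x) = C1*exp(-8*exp(-x))


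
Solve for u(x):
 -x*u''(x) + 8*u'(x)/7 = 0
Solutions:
 u(x) = C1 + C2*x^(15/7)


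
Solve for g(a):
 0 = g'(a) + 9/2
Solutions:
 g(a) = C1 - 9*a/2


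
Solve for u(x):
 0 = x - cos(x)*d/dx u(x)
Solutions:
 u(x) = C1 + Integral(x/cos(x), x)


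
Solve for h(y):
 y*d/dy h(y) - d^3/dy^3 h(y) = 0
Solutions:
 h(y) = C1 + Integral(C2*airyai(y) + C3*airybi(y), y)


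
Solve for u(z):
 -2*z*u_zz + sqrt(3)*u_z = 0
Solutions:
 u(z) = C1 + C2*z^(sqrt(3)/2 + 1)


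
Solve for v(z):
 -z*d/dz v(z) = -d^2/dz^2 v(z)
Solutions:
 v(z) = C1 + C2*erfi(sqrt(2)*z/2)


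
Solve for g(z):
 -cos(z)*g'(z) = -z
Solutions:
 g(z) = C1 + Integral(z/cos(z), z)


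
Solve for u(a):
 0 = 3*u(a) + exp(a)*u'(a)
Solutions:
 u(a) = C1*exp(3*exp(-a))


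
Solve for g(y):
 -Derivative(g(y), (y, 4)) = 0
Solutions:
 g(y) = C1 + C2*y + C3*y^2 + C4*y^3


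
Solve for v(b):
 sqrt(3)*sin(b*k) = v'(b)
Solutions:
 v(b) = C1 - sqrt(3)*cos(b*k)/k


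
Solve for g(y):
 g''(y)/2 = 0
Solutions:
 g(y) = C1 + C2*y


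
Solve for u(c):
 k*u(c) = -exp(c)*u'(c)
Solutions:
 u(c) = C1*exp(k*exp(-c))


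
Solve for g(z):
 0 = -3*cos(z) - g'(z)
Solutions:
 g(z) = C1 - 3*sin(z)


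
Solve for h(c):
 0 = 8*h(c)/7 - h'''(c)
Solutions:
 h(c) = C3*exp(2*7^(2/3)*c/7) + (C1*sin(sqrt(3)*7^(2/3)*c/7) + C2*cos(sqrt(3)*7^(2/3)*c/7))*exp(-7^(2/3)*c/7)


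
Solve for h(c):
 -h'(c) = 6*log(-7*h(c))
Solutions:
 Integral(1/(log(-_y) + log(7)), (_y, h(c)))/6 = C1 - c


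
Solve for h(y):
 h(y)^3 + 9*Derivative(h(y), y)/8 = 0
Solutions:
 h(y) = -3*sqrt(2)*sqrt(-1/(C1 - 8*y))/2
 h(y) = 3*sqrt(2)*sqrt(-1/(C1 - 8*y))/2


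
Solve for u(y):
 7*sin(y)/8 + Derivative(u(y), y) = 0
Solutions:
 u(y) = C1 + 7*cos(y)/8


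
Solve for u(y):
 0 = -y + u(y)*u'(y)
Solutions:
 u(y) = -sqrt(C1 + y^2)
 u(y) = sqrt(C1 + y^2)


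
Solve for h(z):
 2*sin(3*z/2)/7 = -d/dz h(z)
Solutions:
 h(z) = C1 + 4*cos(3*z/2)/21


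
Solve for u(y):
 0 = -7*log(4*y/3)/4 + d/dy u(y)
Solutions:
 u(y) = C1 + 7*y*log(y)/4 - 7*y*log(3)/4 - 7*y/4 + 7*y*log(2)/2


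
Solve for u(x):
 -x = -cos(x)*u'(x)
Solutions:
 u(x) = C1 + Integral(x/cos(x), x)


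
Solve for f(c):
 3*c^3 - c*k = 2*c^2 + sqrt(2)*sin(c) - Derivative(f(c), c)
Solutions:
 f(c) = C1 - 3*c^4/4 + 2*c^3/3 + c^2*k/2 - sqrt(2)*cos(c)


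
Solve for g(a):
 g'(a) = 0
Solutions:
 g(a) = C1


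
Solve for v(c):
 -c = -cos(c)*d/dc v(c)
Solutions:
 v(c) = C1 + Integral(c/cos(c), c)


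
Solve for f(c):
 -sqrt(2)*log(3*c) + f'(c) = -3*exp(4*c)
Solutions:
 f(c) = C1 + sqrt(2)*c*log(c) + sqrt(2)*c*(-1 + log(3)) - 3*exp(4*c)/4


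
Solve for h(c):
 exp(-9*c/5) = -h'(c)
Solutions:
 h(c) = C1 + 5*exp(-9*c/5)/9


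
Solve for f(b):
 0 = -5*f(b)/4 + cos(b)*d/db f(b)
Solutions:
 f(b) = C1*(sin(b) + 1)^(5/8)/(sin(b) - 1)^(5/8)


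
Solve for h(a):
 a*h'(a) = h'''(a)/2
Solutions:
 h(a) = C1 + Integral(C2*airyai(2^(1/3)*a) + C3*airybi(2^(1/3)*a), a)


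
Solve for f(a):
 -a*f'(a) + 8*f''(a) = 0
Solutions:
 f(a) = C1 + C2*erfi(a/4)


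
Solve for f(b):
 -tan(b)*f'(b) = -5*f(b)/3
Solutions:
 f(b) = C1*sin(b)^(5/3)


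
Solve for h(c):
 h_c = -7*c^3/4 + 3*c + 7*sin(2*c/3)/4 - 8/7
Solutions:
 h(c) = C1 - 7*c^4/16 + 3*c^2/2 - 8*c/7 - 21*cos(2*c/3)/8


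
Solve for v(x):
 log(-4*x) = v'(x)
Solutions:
 v(x) = C1 + x*log(-x) + x*(-1 + 2*log(2))


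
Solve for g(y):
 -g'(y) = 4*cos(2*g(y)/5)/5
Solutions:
 4*y/5 - 5*log(sin(2*g(y)/5) - 1)/4 + 5*log(sin(2*g(y)/5) + 1)/4 = C1


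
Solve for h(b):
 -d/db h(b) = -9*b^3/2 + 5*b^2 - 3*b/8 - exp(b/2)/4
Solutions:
 h(b) = C1 + 9*b^4/8 - 5*b^3/3 + 3*b^2/16 + exp(b/2)/2


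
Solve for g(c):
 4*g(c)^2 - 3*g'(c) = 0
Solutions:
 g(c) = -3/(C1 + 4*c)


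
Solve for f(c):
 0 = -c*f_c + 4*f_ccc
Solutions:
 f(c) = C1 + Integral(C2*airyai(2^(1/3)*c/2) + C3*airybi(2^(1/3)*c/2), c)


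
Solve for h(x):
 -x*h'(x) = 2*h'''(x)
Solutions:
 h(x) = C1 + Integral(C2*airyai(-2^(2/3)*x/2) + C3*airybi(-2^(2/3)*x/2), x)


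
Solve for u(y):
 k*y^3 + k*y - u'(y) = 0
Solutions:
 u(y) = C1 + k*y^4/4 + k*y^2/2


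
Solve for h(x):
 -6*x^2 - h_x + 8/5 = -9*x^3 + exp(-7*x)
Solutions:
 h(x) = C1 + 9*x^4/4 - 2*x^3 + 8*x/5 + exp(-7*x)/7


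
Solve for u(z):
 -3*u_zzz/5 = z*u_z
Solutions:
 u(z) = C1 + Integral(C2*airyai(-3^(2/3)*5^(1/3)*z/3) + C3*airybi(-3^(2/3)*5^(1/3)*z/3), z)


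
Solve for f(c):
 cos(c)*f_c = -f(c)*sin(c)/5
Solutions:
 f(c) = C1*cos(c)^(1/5)


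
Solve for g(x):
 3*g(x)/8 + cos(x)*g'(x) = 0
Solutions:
 g(x) = C1*(sin(x) - 1)^(3/16)/(sin(x) + 1)^(3/16)


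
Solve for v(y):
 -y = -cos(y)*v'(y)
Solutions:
 v(y) = C1 + Integral(y/cos(y), y)


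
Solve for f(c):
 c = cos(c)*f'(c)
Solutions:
 f(c) = C1 + Integral(c/cos(c), c)


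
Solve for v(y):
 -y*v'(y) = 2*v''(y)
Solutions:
 v(y) = C1 + C2*erf(y/2)


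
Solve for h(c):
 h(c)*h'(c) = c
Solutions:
 h(c) = -sqrt(C1 + c^2)
 h(c) = sqrt(C1 + c^2)


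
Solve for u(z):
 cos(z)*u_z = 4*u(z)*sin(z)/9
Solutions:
 u(z) = C1/cos(z)^(4/9)


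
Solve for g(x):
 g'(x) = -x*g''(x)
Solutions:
 g(x) = C1 + C2*log(x)


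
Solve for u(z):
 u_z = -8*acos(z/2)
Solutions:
 u(z) = C1 - 8*z*acos(z/2) + 8*sqrt(4 - z^2)


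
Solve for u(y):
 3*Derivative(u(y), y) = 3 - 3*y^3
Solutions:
 u(y) = C1 - y^4/4 + y


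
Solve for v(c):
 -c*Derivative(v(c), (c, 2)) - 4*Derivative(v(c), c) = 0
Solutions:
 v(c) = C1 + C2/c^3


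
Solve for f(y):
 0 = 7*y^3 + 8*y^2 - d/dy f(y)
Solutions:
 f(y) = C1 + 7*y^4/4 + 8*y^3/3


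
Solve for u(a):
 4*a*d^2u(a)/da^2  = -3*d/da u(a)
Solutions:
 u(a) = C1 + C2*a^(1/4)


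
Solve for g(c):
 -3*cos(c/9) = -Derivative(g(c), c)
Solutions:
 g(c) = C1 + 27*sin(c/9)


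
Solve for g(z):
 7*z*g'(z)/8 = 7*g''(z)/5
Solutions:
 g(z) = C1 + C2*erfi(sqrt(5)*z/4)


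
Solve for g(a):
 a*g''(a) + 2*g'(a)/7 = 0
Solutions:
 g(a) = C1 + C2*a^(5/7)


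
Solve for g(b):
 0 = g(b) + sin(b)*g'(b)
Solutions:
 g(b) = C1*sqrt(cos(b) + 1)/sqrt(cos(b) - 1)


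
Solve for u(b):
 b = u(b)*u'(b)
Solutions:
 u(b) = -sqrt(C1 + b^2)
 u(b) = sqrt(C1 + b^2)


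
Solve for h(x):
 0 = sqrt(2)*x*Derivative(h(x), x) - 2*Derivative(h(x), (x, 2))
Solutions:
 h(x) = C1 + C2*erfi(2^(1/4)*x/2)


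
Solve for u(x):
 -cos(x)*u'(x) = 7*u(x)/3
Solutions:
 u(x) = C1*(sin(x) - 1)^(7/6)/(sin(x) + 1)^(7/6)


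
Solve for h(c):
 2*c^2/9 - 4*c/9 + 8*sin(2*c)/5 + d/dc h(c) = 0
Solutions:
 h(c) = C1 - 2*c^3/27 + 2*c^2/9 + 4*cos(2*c)/5


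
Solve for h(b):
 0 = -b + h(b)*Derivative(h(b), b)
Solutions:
 h(b) = -sqrt(C1 + b^2)
 h(b) = sqrt(C1 + b^2)


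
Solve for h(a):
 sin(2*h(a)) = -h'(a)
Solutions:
 h(a) = pi - acos((-C1 - exp(4*a))/(C1 - exp(4*a)))/2
 h(a) = acos((-C1 - exp(4*a))/(C1 - exp(4*a)))/2


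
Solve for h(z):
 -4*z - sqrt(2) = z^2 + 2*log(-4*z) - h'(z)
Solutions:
 h(z) = C1 + z^3/3 + 2*z^2 + 2*z*log(-z) + z*(-2 + sqrt(2) + 4*log(2))


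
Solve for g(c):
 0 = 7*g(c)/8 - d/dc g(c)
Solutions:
 g(c) = C1*exp(7*c/8)


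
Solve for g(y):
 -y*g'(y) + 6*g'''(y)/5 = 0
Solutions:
 g(y) = C1 + Integral(C2*airyai(5^(1/3)*6^(2/3)*y/6) + C3*airybi(5^(1/3)*6^(2/3)*y/6), y)


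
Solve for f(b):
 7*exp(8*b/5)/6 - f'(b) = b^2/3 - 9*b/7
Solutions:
 f(b) = C1 - b^3/9 + 9*b^2/14 + 35*exp(8*b/5)/48


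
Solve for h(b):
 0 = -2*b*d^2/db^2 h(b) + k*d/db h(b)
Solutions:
 h(b) = C1 + b^(re(k)/2 + 1)*(C2*sin(log(b)*Abs(im(k))/2) + C3*cos(log(b)*im(k)/2))


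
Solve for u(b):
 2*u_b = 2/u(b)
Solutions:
 u(b) = -sqrt(C1 + 2*b)
 u(b) = sqrt(C1 + 2*b)


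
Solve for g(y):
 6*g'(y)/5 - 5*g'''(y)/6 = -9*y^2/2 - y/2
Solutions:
 g(y) = C1 + C2*exp(-6*y/5) + C3*exp(6*y/5) - 5*y^3/4 - 5*y^2/24 - 125*y/24


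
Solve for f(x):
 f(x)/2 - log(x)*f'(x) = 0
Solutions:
 f(x) = C1*exp(li(x)/2)


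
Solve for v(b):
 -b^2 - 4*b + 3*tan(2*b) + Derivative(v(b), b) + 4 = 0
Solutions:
 v(b) = C1 + b^3/3 + 2*b^2 - 4*b + 3*log(cos(2*b))/2


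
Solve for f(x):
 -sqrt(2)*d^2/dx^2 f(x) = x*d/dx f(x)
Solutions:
 f(x) = C1 + C2*erf(2^(1/4)*x/2)


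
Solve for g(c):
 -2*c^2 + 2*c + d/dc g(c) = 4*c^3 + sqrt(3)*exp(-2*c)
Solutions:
 g(c) = C1 + c^4 + 2*c^3/3 - c^2 - sqrt(3)*exp(-2*c)/2


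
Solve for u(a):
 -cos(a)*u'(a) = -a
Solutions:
 u(a) = C1 + Integral(a/cos(a), a)


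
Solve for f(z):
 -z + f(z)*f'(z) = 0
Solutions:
 f(z) = -sqrt(C1 + z^2)
 f(z) = sqrt(C1 + z^2)


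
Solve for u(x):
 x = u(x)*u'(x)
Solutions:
 u(x) = -sqrt(C1 + x^2)
 u(x) = sqrt(C1 + x^2)


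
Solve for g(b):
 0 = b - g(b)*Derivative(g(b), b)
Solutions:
 g(b) = -sqrt(C1 + b^2)
 g(b) = sqrt(C1 + b^2)


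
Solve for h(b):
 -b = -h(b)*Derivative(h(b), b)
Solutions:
 h(b) = -sqrt(C1 + b^2)
 h(b) = sqrt(C1 + b^2)


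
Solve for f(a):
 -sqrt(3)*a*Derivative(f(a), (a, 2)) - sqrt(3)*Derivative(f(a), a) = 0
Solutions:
 f(a) = C1 + C2*log(a)


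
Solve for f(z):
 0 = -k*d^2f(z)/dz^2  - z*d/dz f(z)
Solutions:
 f(z) = C1 + C2*sqrt(k)*erf(sqrt(2)*z*sqrt(1/k)/2)


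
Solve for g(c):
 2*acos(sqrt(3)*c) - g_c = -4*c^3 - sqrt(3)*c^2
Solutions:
 g(c) = C1 + c^4 + sqrt(3)*c^3/3 + 2*c*acos(sqrt(3)*c) - 2*sqrt(3)*sqrt(1 - 3*c^2)/3


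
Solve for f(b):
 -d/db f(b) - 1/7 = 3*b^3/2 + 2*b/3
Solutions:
 f(b) = C1 - 3*b^4/8 - b^2/3 - b/7


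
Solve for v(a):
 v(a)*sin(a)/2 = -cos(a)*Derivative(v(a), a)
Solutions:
 v(a) = C1*sqrt(cos(a))


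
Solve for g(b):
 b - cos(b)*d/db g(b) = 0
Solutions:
 g(b) = C1 + Integral(b/cos(b), b)


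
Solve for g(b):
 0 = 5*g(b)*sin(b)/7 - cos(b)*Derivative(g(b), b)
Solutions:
 g(b) = C1/cos(b)^(5/7)


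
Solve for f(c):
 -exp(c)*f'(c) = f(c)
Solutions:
 f(c) = C1*exp(exp(-c))


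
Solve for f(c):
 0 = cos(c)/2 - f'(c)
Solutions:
 f(c) = C1 + sin(c)/2


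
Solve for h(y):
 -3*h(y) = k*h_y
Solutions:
 h(y) = C1*exp(-3*y/k)


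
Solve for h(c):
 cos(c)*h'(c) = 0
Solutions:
 h(c) = C1


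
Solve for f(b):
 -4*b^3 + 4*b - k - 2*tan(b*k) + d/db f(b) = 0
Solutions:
 f(b) = C1 + b^4 - 2*b^2 + b*k + 2*Piecewise((-log(cos(b*k))/k, Ne(k, 0)), (0, True))


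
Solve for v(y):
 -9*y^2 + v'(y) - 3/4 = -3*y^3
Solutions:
 v(y) = C1 - 3*y^4/4 + 3*y^3 + 3*y/4


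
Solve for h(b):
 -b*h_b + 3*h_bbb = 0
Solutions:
 h(b) = C1 + Integral(C2*airyai(3^(2/3)*b/3) + C3*airybi(3^(2/3)*b/3), b)


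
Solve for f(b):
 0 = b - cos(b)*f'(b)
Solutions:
 f(b) = C1 + Integral(b/cos(b), b)


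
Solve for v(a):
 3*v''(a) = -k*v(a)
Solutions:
 v(a) = C1*exp(-sqrt(3)*a*sqrt(-k)/3) + C2*exp(sqrt(3)*a*sqrt(-k)/3)


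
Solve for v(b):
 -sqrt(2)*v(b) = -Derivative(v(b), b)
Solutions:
 v(b) = C1*exp(sqrt(2)*b)


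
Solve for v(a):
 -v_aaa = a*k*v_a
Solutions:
 v(a) = C1 + Integral(C2*airyai(a*(-k)^(1/3)) + C3*airybi(a*(-k)^(1/3)), a)


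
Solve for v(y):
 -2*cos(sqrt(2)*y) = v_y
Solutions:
 v(y) = C1 - sqrt(2)*sin(sqrt(2)*y)


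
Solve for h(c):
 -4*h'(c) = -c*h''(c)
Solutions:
 h(c) = C1 + C2*c^5


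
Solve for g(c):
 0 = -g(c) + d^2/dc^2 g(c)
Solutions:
 g(c) = C1*exp(-c) + C2*exp(c)


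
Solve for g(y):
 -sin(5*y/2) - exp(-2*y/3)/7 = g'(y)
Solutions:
 g(y) = C1 + 2*cos(5*y/2)/5 + 3*exp(-2*y/3)/14


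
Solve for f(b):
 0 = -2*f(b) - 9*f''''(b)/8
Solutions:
 f(b) = (C1*sin(sqrt(6)*b/3) + C2*cos(sqrt(6)*b/3))*exp(-sqrt(6)*b/3) + (C3*sin(sqrt(6)*b/3) + C4*cos(sqrt(6)*b/3))*exp(sqrt(6)*b/3)


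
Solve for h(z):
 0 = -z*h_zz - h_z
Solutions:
 h(z) = C1 + C2*log(z)


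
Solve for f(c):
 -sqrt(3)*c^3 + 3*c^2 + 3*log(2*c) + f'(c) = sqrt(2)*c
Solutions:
 f(c) = C1 + sqrt(3)*c^4/4 - c^3 + sqrt(2)*c^2/2 - 3*c*log(c) - c*log(8) + 3*c


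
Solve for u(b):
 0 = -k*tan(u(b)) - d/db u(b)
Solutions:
 u(b) = pi - asin(C1*exp(-b*k))
 u(b) = asin(C1*exp(-b*k))


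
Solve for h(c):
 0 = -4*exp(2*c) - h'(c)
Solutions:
 h(c) = C1 - 2*exp(2*c)


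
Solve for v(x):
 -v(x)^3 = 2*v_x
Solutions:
 v(x) = -sqrt(-1/(C1 - x))
 v(x) = sqrt(-1/(C1 - x))


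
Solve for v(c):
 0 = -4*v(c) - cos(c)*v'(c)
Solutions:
 v(c) = C1*(sin(c)^2 - 2*sin(c) + 1)/(sin(c)^2 + 2*sin(c) + 1)


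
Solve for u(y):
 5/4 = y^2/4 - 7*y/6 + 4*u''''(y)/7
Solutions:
 u(y) = C1 + C2*y + C3*y^2 + C4*y^3 - 7*y^6/5760 + 49*y^5/2880 + 35*y^4/384


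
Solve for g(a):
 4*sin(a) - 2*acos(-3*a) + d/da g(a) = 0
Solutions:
 g(a) = C1 + 2*a*acos(-3*a) + 2*sqrt(1 - 9*a^2)/3 + 4*cos(a)


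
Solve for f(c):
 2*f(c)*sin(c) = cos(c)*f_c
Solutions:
 f(c) = C1/cos(c)^2


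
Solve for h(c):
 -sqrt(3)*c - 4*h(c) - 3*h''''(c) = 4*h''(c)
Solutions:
 h(c) = -sqrt(3)*c/4 + (C1*sin(sqrt(2)*3^(3/4)*c*cos(atan(sqrt(2))/2)/3) + C2*cos(sqrt(2)*3^(3/4)*c*cos(atan(sqrt(2))/2)/3))*exp(-sqrt(2)*3^(3/4)*c*sin(atan(sqrt(2))/2)/3) + (C3*sin(sqrt(2)*3^(3/4)*c*cos(atan(sqrt(2))/2)/3) + C4*cos(sqrt(2)*3^(3/4)*c*cos(atan(sqrt(2))/2)/3))*exp(sqrt(2)*3^(3/4)*c*sin(atan(sqrt(2))/2)/3)


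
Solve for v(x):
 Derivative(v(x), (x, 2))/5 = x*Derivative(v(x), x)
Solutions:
 v(x) = C1 + C2*erfi(sqrt(10)*x/2)


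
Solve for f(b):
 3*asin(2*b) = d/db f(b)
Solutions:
 f(b) = C1 + 3*b*asin(2*b) + 3*sqrt(1 - 4*b^2)/2


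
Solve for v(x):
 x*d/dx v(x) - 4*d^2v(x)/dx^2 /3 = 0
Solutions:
 v(x) = C1 + C2*erfi(sqrt(6)*x/4)


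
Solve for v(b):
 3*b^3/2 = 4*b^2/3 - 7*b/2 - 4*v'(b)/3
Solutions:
 v(b) = C1 - 9*b^4/32 + b^3/3 - 21*b^2/16


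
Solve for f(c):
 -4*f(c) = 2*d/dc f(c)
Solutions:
 f(c) = C1*exp(-2*c)


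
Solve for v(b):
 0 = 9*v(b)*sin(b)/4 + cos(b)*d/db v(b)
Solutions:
 v(b) = C1*cos(b)^(9/4)


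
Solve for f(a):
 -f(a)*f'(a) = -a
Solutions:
 f(a) = -sqrt(C1 + a^2)
 f(a) = sqrt(C1 + a^2)


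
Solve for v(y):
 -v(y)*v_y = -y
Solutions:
 v(y) = -sqrt(C1 + y^2)
 v(y) = sqrt(C1 + y^2)


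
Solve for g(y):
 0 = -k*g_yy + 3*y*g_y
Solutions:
 g(y) = C1 + C2*erf(sqrt(6)*y*sqrt(-1/k)/2)/sqrt(-1/k)


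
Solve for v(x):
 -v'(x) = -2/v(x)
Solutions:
 v(x) = -sqrt(C1 + 4*x)
 v(x) = sqrt(C1 + 4*x)


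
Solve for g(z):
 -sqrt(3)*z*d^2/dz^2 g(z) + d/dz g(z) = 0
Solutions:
 g(z) = C1 + C2*z^(sqrt(3)/3 + 1)


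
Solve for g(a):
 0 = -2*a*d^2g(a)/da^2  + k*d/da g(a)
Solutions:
 g(a) = C1 + a^(re(k)/2 + 1)*(C2*sin(log(a)*Abs(im(k))/2) + C3*cos(log(a)*im(k)/2))


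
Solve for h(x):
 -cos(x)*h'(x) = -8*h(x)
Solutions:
 h(x) = C1*(sin(x)^4 + 4*sin(x)^3 + 6*sin(x)^2 + 4*sin(x) + 1)/(sin(x)^4 - 4*sin(x)^3 + 6*sin(x)^2 - 4*sin(x) + 1)


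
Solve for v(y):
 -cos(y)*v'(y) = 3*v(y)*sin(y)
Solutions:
 v(y) = C1*cos(y)^3


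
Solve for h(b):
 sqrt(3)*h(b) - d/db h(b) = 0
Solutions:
 h(b) = C1*exp(sqrt(3)*b)


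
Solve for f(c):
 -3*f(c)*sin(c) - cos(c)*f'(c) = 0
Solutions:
 f(c) = C1*cos(c)^3


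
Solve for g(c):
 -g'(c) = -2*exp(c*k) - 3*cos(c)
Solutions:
 g(c) = C1 + 3*sin(c) + 2*exp(c*k)/k


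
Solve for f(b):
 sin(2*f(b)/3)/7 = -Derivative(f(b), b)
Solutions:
 b/7 + 3*log(cos(2*f(b)/3) - 1)/4 - 3*log(cos(2*f(b)/3) + 1)/4 = C1


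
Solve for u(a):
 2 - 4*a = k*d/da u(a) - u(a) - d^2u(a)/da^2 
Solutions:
 u(a) = C1*exp(a*(k - sqrt(k^2 - 4))/2) + C2*exp(a*(k + sqrt(k^2 - 4))/2) + 4*a + 4*k - 2


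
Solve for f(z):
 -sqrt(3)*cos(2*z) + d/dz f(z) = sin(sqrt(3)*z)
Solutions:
 f(z) = C1 + sqrt(3)*sin(2*z)/2 - sqrt(3)*cos(sqrt(3)*z)/3


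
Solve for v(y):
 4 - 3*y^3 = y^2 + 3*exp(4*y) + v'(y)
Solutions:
 v(y) = C1 - 3*y^4/4 - y^3/3 + 4*y - 3*exp(4*y)/4


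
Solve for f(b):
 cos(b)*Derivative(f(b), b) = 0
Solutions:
 f(b) = C1


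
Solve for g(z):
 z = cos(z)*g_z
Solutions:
 g(z) = C1 + Integral(z/cos(z), z)


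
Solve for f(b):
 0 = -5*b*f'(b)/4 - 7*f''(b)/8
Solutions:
 f(b) = C1 + C2*erf(sqrt(35)*b/7)


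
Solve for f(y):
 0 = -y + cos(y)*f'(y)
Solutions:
 f(y) = C1 + Integral(y/cos(y), y)


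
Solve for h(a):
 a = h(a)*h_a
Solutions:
 h(a) = -sqrt(C1 + a^2)
 h(a) = sqrt(C1 + a^2)


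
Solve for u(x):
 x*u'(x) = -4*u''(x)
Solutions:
 u(x) = C1 + C2*erf(sqrt(2)*x/4)


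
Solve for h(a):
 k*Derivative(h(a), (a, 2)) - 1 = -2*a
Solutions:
 h(a) = C1 + C2*a - a^3/(3*k) + a^2/(2*k)


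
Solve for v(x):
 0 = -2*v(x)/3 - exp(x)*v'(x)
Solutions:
 v(x) = C1*exp(2*exp(-x)/3)


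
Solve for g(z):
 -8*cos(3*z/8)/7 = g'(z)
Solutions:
 g(z) = C1 - 64*sin(3*z/8)/21


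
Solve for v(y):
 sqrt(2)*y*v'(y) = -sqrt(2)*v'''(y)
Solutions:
 v(y) = C1 + Integral(C2*airyai(-y) + C3*airybi(-y), y)


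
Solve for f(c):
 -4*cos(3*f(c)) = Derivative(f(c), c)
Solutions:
 f(c) = -asin((C1 + exp(24*c))/(C1 - exp(24*c)))/3 + pi/3
 f(c) = asin((C1 + exp(24*c))/(C1 - exp(24*c)))/3


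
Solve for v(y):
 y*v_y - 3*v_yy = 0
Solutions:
 v(y) = C1 + C2*erfi(sqrt(6)*y/6)


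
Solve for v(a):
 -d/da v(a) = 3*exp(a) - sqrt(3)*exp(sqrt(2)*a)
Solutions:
 v(a) = C1 - 3*exp(a) + sqrt(6)*exp(sqrt(2)*a)/2


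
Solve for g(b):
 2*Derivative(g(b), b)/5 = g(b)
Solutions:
 g(b) = C1*exp(5*b/2)


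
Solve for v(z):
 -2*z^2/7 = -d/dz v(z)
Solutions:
 v(z) = C1 + 2*z^3/21


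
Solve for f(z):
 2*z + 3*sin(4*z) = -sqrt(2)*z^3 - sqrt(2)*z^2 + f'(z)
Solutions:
 f(z) = C1 + sqrt(2)*z^4/4 + sqrt(2)*z^3/3 + z^2 - 3*cos(4*z)/4


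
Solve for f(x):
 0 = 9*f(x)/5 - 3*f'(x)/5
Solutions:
 f(x) = C1*exp(3*x)


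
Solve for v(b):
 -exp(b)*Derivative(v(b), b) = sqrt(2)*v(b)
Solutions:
 v(b) = C1*exp(sqrt(2)*exp(-b))


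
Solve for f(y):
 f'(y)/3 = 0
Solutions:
 f(y) = C1


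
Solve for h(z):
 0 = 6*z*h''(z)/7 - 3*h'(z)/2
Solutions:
 h(z) = C1 + C2*z^(11/4)


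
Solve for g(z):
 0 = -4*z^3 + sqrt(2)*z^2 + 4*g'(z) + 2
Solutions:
 g(z) = C1 + z^4/4 - sqrt(2)*z^3/12 - z/2


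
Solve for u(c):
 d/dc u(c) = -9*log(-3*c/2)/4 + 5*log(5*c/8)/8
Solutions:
 u(c) = C1 - 13*c*log(c)/8 + c*(-18*log(3) + 3*log(2) + 5*log(5) + 13 - 18*I*pi)/8


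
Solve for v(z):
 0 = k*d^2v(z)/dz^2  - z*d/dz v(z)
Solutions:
 v(z) = C1 + C2*erf(sqrt(2)*z*sqrt(-1/k)/2)/sqrt(-1/k)


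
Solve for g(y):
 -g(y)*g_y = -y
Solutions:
 g(y) = -sqrt(C1 + y^2)
 g(y) = sqrt(C1 + y^2)


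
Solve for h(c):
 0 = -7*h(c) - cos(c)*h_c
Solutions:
 h(c) = C1*sqrt(sin(c) - 1)*(sin(c)^3 - 3*sin(c)^2 + 3*sin(c) - 1)/(sqrt(sin(c) + 1)*(sin(c)^3 + 3*sin(c)^2 + 3*sin(c) + 1))


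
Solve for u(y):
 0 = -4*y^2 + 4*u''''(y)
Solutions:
 u(y) = C1 + C2*y + C3*y^2 + C4*y^3 + y^6/360


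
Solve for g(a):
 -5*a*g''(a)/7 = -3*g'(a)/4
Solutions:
 g(a) = C1 + C2*a^(41/20)


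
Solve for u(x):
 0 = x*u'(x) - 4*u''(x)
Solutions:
 u(x) = C1 + C2*erfi(sqrt(2)*x/4)


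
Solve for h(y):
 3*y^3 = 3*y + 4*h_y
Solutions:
 h(y) = C1 + 3*y^4/16 - 3*y^2/8


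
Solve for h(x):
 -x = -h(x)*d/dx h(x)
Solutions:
 h(x) = -sqrt(C1 + x^2)
 h(x) = sqrt(C1 + x^2)


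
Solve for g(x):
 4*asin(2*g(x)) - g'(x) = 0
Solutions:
 Integral(1/asin(2*_y), (_y, g(x))) = C1 + 4*x


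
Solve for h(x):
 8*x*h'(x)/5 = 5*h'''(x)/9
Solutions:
 h(x) = C1 + Integral(C2*airyai(2*3^(2/3)*5^(1/3)*x/5) + C3*airybi(2*3^(2/3)*5^(1/3)*x/5), x)


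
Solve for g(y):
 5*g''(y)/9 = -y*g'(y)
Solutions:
 g(y) = C1 + C2*erf(3*sqrt(10)*y/10)


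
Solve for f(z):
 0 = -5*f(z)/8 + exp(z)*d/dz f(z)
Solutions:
 f(z) = C1*exp(-5*exp(-z)/8)


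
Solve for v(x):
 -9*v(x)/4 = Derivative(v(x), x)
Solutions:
 v(x) = C1*exp(-9*x/4)


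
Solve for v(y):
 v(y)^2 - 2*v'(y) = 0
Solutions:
 v(y) = -2/(C1 + y)


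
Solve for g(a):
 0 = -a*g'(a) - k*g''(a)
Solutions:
 g(a) = C1 + C2*sqrt(k)*erf(sqrt(2)*a*sqrt(1/k)/2)


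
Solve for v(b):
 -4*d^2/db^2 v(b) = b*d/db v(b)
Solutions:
 v(b) = C1 + C2*erf(sqrt(2)*b/4)


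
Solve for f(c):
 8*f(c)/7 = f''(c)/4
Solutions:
 f(c) = C1*exp(-4*sqrt(14)*c/7) + C2*exp(4*sqrt(14)*c/7)


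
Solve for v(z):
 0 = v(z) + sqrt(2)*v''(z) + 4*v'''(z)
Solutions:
 v(z) = C1*exp(z*(-2*sqrt(2) + 2^(2/3)/(sqrt(2) + 108 + sqrt(-2 + (sqrt(2) + 108)^2))^(1/3) + 2^(1/3)*(sqrt(2) + 108 + sqrt(-2 + (sqrt(2) + 108)^2))^(1/3))/24)*sin(2^(1/3)*sqrt(3)*z*(-(sqrt(2) + 108 + sqrt(-2 + (sqrt(2) + 108)^2))^(1/3) + 2^(1/3)/(sqrt(2) + 108 + sqrt(-2 + (sqrt(2) + 108)^2))^(1/3))/24) + C2*exp(z*(-2*sqrt(2) + 2^(2/3)/(sqrt(2) + 108 + sqrt(-2 + (sqrt(2) + 108)^2))^(1/3) + 2^(1/3)*(sqrt(2) + 108 + sqrt(-2 + (sqrt(2) + 108)^2))^(1/3))/24)*cos(2^(1/3)*sqrt(3)*z*(-(sqrt(2) + 108 + sqrt(-2 + (sqrt(2) + 108)^2))^(1/3) + 2^(1/3)/(sqrt(2) + 108 + sqrt(-2 + (sqrt(2) + 108)^2))^(1/3))/24) + C3*exp(-z*(2^(2/3)/(sqrt(2) + 108 + sqrt(-2 + (sqrt(2) + 108)^2))^(1/3) + sqrt(2) + 2^(1/3)*(sqrt(2) + 108 + sqrt(-2 + (sqrt(2) + 108)^2))^(1/3))/12)


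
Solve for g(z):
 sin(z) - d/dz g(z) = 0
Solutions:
 g(z) = C1 - cos(z)


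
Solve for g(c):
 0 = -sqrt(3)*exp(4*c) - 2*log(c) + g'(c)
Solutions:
 g(c) = C1 + 2*c*log(c) - 2*c + sqrt(3)*exp(4*c)/4


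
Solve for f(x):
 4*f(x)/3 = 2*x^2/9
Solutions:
 f(x) = x^2/6


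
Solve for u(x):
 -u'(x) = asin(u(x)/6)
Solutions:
 Integral(1/asin(_y/6), (_y, u(x))) = C1 - x


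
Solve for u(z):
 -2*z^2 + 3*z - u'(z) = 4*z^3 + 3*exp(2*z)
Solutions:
 u(z) = C1 - z^4 - 2*z^3/3 + 3*z^2/2 - 3*exp(2*z)/2


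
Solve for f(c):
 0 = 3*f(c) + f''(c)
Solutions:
 f(c) = C1*sin(sqrt(3)*c) + C2*cos(sqrt(3)*c)


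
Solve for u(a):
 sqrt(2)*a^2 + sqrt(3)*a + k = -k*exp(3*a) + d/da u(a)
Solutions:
 u(a) = C1 + sqrt(2)*a^3/3 + sqrt(3)*a^2/2 + a*k + k*exp(3*a)/3


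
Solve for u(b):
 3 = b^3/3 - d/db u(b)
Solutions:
 u(b) = C1 + b^4/12 - 3*b


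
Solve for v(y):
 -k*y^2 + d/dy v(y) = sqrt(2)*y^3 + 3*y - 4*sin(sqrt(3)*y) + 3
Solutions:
 v(y) = C1 + k*y^3/3 + sqrt(2)*y^4/4 + 3*y^2/2 + 3*y + 4*sqrt(3)*cos(sqrt(3)*y)/3


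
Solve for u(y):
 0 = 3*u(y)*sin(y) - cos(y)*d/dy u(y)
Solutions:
 u(y) = C1/cos(y)^3


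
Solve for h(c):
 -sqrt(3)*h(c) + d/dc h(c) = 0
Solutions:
 h(c) = C1*exp(sqrt(3)*c)


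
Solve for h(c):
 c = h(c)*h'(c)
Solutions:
 h(c) = -sqrt(C1 + c^2)
 h(c) = sqrt(C1 + c^2)


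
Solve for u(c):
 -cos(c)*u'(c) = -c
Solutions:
 u(c) = C1 + Integral(c/cos(c), c)


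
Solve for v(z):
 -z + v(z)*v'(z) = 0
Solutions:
 v(z) = -sqrt(C1 + z^2)
 v(z) = sqrt(C1 + z^2)


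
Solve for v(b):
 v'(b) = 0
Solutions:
 v(b) = C1


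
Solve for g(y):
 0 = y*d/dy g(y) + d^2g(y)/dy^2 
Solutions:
 g(y) = C1 + C2*erf(sqrt(2)*y/2)


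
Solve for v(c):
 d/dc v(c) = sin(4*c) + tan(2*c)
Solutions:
 v(c) = C1 - log(cos(2*c))/2 - cos(4*c)/4


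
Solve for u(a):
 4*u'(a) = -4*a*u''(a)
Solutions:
 u(a) = C1 + C2*log(a)


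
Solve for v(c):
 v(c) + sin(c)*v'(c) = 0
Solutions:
 v(c) = C1*sqrt(cos(c) + 1)/sqrt(cos(c) - 1)


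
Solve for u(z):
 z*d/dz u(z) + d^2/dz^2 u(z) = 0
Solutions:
 u(z) = C1 + C2*erf(sqrt(2)*z/2)


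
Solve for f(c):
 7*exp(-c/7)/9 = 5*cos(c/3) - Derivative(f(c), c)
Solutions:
 f(c) = C1 + 15*sin(c/3) + 49*exp(-c/7)/9


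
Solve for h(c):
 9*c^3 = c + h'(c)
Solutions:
 h(c) = C1 + 9*c^4/4 - c^2/2


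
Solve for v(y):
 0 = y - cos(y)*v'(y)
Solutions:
 v(y) = C1 + Integral(y/cos(y), y)


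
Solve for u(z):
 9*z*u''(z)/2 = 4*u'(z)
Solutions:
 u(z) = C1 + C2*z^(17/9)


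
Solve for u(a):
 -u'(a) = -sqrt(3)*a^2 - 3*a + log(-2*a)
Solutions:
 u(a) = C1 + sqrt(3)*a^3/3 + 3*a^2/2 - a*log(-a) + a*(1 - log(2))


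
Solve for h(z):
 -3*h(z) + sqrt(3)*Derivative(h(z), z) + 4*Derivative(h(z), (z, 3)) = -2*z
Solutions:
 h(z) = C1*exp(-z*(-3^(5/6)/(9 + sqrt(sqrt(3) + 81))^(1/3) + 3^(2/3)*(9 + sqrt(sqrt(3) + 81))^(1/3))/12)*sin(z*(3^(1/3)/(9 + sqrt(sqrt(3) + 81))^(1/3) + 3^(1/6)*(9 + sqrt(sqrt(3) + 81))^(1/3))/4) + C2*exp(-z*(-3^(5/6)/(9 + sqrt(sqrt(3) + 81))^(1/3) + 3^(2/3)*(9 + sqrt(sqrt(3) + 81))^(1/3))/12)*cos(z*(3^(1/3)/(9 + sqrt(sqrt(3) + 81))^(1/3) + 3^(1/6)*(9 + sqrt(sqrt(3) + 81))^(1/3))/4) + C3*exp(z*(-3^(5/6)/(9 + sqrt(sqrt(3) + 81))^(1/3) + 3^(2/3)*(9 + sqrt(sqrt(3) + 81))^(1/3))/6) + 2*z/3 + 2*sqrt(3)/9


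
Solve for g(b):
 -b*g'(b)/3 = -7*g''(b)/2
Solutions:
 g(b) = C1 + C2*erfi(sqrt(21)*b/21)


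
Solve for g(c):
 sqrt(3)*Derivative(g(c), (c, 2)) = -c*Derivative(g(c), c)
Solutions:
 g(c) = C1 + C2*erf(sqrt(2)*3^(3/4)*c/6)


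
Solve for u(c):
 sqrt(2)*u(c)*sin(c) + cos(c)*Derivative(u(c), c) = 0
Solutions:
 u(c) = C1*cos(c)^(sqrt(2))


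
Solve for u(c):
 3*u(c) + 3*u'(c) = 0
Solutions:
 u(c) = C1*exp(-c)


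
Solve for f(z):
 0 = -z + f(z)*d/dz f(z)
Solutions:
 f(z) = -sqrt(C1 + z^2)
 f(z) = sqrt(C1 + z^2)


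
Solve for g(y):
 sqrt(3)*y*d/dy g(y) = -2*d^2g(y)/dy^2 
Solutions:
 g(y) = C1 + C2*erf(3^(1/4)*y/2)


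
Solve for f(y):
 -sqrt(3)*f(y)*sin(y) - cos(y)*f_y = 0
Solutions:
 f(y) = C1*cos(y)^(sqrt(3))


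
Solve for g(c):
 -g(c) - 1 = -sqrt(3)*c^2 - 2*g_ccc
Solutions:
 g(c) = C3*exp(2^(2/3)*c/2) + sqrt(3)*c^2 + (C1*sin(2^(2/3)*sqrt(3)*c/4) + C2*cos(2^(2/3)*sqrt(3)*c/4))*exp(-2^(2/3)*c/4) - 1


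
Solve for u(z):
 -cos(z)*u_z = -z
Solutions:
 u(z) = C1 + Integral(z/cos(z), z)


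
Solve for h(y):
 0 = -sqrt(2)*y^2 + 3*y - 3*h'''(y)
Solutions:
 h(y) = C1 + C2*y + C3*y^2 - sqrt(2)*y^5/180 + y^4/24


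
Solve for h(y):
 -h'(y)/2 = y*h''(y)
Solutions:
 h(y) = C1 + C2*sqrt(y)


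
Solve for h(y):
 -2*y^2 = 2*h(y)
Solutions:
 h(y) = -y^2


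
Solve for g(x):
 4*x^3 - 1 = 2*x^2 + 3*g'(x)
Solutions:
 g(x) = C1 + x^4/3 - 2*x^3/9 - x/3


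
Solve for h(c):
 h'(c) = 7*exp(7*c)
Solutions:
 h(c) = C1 + exp(7*c)


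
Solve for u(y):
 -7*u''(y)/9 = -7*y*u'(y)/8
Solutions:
 u(y) = C1 + C2*erfi(3*y/4)


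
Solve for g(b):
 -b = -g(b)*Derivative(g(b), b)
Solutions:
 g(b) = -sqrt(C1 + b^2)
 g(b) = sqrt(C1 + b^2)


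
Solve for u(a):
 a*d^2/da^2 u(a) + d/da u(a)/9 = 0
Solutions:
 u(a) = C1 + C2*a^(8/9)


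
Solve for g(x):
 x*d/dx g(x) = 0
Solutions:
 g(x) = C1


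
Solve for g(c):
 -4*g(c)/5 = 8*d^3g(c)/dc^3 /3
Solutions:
 g(c) = C3*exp(-10^(2/3)*3^(1/3)*c/10) + (C1*sin(10^(2/3)*3^(5/6)*c/20) + C2*cos(10^(2/3)*3^(5/6)*c/20))*exp(10^(2/3)*3^(1/3)*c/20)


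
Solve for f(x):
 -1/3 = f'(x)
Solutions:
 f(x) = C1 - x/3


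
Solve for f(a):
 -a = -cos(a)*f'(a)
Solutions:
 f(a) = C1 + Integral(a/cos(a), a)


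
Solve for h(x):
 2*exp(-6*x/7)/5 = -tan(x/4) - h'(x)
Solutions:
 h(x) = C1 - 2*log(tan(x/4)^2 + 1) + 7*exp(-6*x/7)/15


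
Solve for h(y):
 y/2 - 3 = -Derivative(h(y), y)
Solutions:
 h(y) = C1 - y^2/4 + 3*y


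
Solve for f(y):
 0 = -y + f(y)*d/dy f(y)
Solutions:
 f(y) = -sqrt(C1 + y^2)
 f(y) = sqrt(C1 + y^2)


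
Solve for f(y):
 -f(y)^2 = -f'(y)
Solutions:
 f(y) = -1/(C1 + y)


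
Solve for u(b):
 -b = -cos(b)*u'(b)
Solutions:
 u(b) = C1 + Integral(b/cos(b), b)


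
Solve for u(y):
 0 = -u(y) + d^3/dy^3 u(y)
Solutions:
 u(y) = C3*exp(y) + (C1*sin(sqrt(3)*y/2) + C2*cos(sqrt(3)*y/2))*exp(-y/2)


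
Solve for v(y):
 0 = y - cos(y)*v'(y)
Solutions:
 v(y) = C1 + Integral(y/cos(y), y)


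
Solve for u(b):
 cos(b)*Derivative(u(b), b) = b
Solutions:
 u(b) = C1 + Integral(b/cos(b), b)


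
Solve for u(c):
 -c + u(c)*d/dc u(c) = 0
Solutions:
 u(c) = -sqrt(C1 + c^2)
 u(c) = sqrt(C1 + c^2)


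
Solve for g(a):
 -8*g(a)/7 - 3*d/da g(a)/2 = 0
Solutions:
 g(a) = C1*exp(-16*a/21)


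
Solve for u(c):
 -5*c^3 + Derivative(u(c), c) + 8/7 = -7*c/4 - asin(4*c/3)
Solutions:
 u(c) = C1 + 5*c^4/4 - 7*c^2/8 - c*asin(4*c/3) - 8*c/7 - sqrt(9 - 16*c^2)/4


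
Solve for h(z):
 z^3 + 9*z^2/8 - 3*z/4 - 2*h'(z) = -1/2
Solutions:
 h(z) = C1 + z^4/8 + 3*z^3/16 - 3*z^2/16 + z/4


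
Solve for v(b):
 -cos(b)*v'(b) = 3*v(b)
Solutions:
 v(b) = C1*(sin(b) - 1)^(3/2)/(sin(b) + 1)^(3/2)


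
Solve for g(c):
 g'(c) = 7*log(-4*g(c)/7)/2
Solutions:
 -2*Integral(1/(log(-_y) - log(7) + 2*log(2)), (_y, g(c)))/7 = C1 - c


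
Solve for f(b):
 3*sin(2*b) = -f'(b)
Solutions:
 f(b) = C1 + 3*cos(2*b)/2


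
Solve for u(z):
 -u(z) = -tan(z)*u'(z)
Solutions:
 u(z) = C1*sin(z)


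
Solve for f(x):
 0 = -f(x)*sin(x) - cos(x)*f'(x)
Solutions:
 f(x) = C1*cos(x)


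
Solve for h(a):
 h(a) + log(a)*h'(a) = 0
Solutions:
 h(a) = C1*exp(-li(a))


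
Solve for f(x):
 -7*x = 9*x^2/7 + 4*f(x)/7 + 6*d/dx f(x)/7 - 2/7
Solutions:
 f(x) = C1*exp(-2*x/3) - 9*x^2/4 - 11*x/2 + 35/4


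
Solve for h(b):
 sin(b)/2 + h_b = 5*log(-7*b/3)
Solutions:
 h(b) = C1 + 5*b*log(-b) - 5*b*log(3) - 5*b + 5*b*log(7) + cos(b)/2


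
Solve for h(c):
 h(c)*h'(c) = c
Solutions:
 h(c) = -sqrt(C1 + c^2)
 h(c) = sqrt(C1 + c^2)


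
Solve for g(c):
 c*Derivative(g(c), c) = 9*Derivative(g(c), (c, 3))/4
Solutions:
 g(c) = C1 + Integral(C2*airyai(2^(2/3)*3^(1/3)*c/3) + C3*airybi(2^(2/3)*3^(1/3)*c/3), c)


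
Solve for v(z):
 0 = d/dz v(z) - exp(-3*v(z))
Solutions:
 v(z) = log(C1 + 3*z)/3
 v(z) = log((-3^(1/3) - 3^(5/6)*I)*(C1 + z)^(1/3)/2)
 v(z) = log((-3^(1/3) + 3^(5/6)*I)*(C1 + z)^(1/3)/2)


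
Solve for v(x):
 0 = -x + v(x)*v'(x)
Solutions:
 v(x) = -sqrt(C1 + x^2)
 v(x) = sqrt(C1 + x^2)


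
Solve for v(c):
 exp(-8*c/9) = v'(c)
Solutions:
 v(c) = C1 - 9*exp(-8*c/9)/8


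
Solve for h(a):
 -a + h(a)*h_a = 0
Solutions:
 h(a) = -sqrt(C1 + a^2)
 h(a) = sqrt(C1 + a^2)


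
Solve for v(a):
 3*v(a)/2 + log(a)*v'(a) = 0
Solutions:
 v(a) = C1*exp(-3*li(a)/2)


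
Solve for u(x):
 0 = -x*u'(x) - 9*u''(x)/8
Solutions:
 u(x) = C1 + C2*erf(2*x/3)


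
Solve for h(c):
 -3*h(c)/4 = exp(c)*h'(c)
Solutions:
 h(c) = C1*exp(3*exp(-c)/4)


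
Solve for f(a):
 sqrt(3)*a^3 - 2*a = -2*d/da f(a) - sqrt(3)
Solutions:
 f(a) = C1 - sqrt(3)*a^4/8 + a^2/2 - sqrt(3)*a/2


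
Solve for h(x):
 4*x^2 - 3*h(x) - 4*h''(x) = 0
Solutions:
 h(x) = C1*sin(sqrt(3)*x/2) + C2*cos(sqrt(3)*x/2) + 4*x^2/3 - 32/9


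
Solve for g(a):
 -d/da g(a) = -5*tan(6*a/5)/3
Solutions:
 g(a) = C1 - 25*log(cos(6*a/5))/18


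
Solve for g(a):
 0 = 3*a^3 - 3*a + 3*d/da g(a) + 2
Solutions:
 g(a) = C1 - a^4/4 + a^2/2 - 2*a/3


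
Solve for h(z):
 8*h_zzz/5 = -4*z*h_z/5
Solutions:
 h(z) = C1 + Integral(C2*airyai(-2^(2/3)*z/2) + C3*airybi(-2^(2/3)*z/2), z)


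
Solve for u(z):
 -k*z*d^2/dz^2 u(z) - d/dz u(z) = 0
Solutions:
 u(z) = C1 + z^(((re(k) - 1)*re(k) + im(k)^2)/(re(k)^2 + im(k)^2))*(C2*sin(log(z)*Abs(im(k))/(re(k)^2 + im(k)^2)) + C3*cos(log(z)*im(k)/(re(k)^2 + im(k)^2)))


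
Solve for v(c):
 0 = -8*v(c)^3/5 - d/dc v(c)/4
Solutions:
 v(c) = -sqrt(10)*sqrt(-1/(C1 - 32*c))/2
 v(c) = sqrt(10)*sqrt(-1/(C1 - 32*c))/2


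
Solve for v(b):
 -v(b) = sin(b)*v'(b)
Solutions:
 v(b) = C1*sqrt(cos(b) + 1)/sqrt(cos(b) - 1)


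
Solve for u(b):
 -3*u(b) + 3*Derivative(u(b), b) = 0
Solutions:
 u(b) = C1*exp(b)


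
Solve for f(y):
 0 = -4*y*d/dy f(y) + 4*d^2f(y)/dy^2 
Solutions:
 f(y) = C1 + C2*erfi(sqrt(2)*y/2)


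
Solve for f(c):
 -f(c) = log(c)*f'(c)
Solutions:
 f(c) = C1*exp(-li(c))


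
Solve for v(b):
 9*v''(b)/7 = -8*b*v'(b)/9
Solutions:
 v(b) = C1 + C2*erf(2*sqrt(7)*b/9)


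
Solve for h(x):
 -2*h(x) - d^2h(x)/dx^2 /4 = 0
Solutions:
 h(x) = C1*sin(2*sqrt(2)*x) + C2*cos(2*sqrt(2)*x)


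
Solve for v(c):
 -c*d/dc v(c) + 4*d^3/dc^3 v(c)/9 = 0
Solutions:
 v(c) = C1 + Integral(C2*airyai(2^(1/3)*3^(2/3)*c/2) + C3*airybi(2^(1/3)*3^(2/3)*c/2), c)


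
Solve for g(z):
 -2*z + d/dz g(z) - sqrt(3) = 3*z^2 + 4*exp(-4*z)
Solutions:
 g(z) = C1 + z^3 + z^2 + sqrt(3)*z - exp(-4*z)


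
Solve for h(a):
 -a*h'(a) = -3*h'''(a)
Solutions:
 h(a) = C1 + Integral(C2*airyai(3^(2/3)*a/3) + C3*airybi(3^(2/3)*a/3), a)


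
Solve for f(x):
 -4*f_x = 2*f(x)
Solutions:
 f(x) = C1*exp(-x/2)


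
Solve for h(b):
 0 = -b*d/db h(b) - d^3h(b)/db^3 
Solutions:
 h(b) = C1 + Integral(C2*airyai(-b) + C3*airybi(-b), b)


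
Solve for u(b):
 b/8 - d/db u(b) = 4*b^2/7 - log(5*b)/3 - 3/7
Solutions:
 u(b) = C1 - 4*b^3/21 + b^2/16 + b*log(b)/3 + 2*b/21 + b*log(5)/3


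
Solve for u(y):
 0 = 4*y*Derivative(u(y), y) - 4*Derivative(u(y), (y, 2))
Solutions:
 u(y) = C1 + C2*erfi(sqrt(2)*y/2)


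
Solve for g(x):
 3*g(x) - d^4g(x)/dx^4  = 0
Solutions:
 g(x) = C1*exp(-3^(1/4)*x) + C2*exp(3^(1/4)*x) + C3*sin(3^(1/4)*x) + C4*cos(3^(1/4)*x)


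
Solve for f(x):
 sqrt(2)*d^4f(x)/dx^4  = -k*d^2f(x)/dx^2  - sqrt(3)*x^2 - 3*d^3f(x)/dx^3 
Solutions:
 f(x) = C1 + C2*x + C3*exp(sqrt(2)*x*(sqrt(-4*sqrt(2)*k + 9) - 3)/4) + C4*exp(-sqrt(2)*x*(sqrt(-4*sqrt(2)*k + 9) + 3)/4) - sqrt(3)*x^4/(12*k) + sqrt(3)*x^3/k^2 + x^2*(sqrt(6) - 9*sqrt(3)/k)/k^2


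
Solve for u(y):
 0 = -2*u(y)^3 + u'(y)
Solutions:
 u(y) = -sqrt(2)*sqrt(-1/(C1 + 2*y))/2
 u(y) = sqrt(2)*sqrt(-1/(C1 + 2*y))/2


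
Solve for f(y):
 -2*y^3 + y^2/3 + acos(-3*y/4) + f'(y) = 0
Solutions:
 f(y) = C1 + y^4/2 - y^3/9 - y*acos(-3*y/4) - sqrt(16 - 9*y^2)/3


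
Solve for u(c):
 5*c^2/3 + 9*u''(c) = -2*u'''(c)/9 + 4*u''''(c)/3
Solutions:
 u(c) = C1 + C2*c + C3*exp(c*(1 - sqrt(973))/12) + C4*exp(c*(1 + sqrt(973))/12) - 5*c^4/324 + 10*c^3/6561 - 4880*c^2/177147


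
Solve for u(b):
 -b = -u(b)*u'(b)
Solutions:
 u(b) = -sqrt(C1 + b^2)
 u(b) = sqrt(C1 + b^2)


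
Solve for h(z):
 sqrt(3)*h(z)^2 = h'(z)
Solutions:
 h(z) = -1/(C1 + sqrt(3)*z)


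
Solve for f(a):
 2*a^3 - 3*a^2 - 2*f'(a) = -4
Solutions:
 f(a) = C1 + a^4/4 - a^3/2 + 2*a


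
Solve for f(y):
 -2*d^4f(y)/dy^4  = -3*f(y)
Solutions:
 f(y) = C1*exp(-2^(3/4)*3^(1/4)*y/2) + C2*exp(2^(3/4)*3^(1/4)*y/2) + C3*sin(2^(3/4)*3^(1/4)*y/2) + C4*cos(2^(3/4)*3^(1/4)*y/2)


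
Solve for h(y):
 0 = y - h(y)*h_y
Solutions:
 h(y) = -sqrt(C1 + y^2)
 h(y) = sqrt(C1 + y^2)


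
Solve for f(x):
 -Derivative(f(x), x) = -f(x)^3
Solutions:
 f(x) = -sqrt(2)*sqrt(-1/(C1 + x))/2
 f(x) = sqrt(2)*sqrt(-1/(C1 + x))/2


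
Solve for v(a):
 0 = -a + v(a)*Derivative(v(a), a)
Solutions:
 v(a) = -sqrt(C1 + a^2)
 v(a) = sqrt(C1 + a^2)


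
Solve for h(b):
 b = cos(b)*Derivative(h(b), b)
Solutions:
 h(b) = C1 + Integral(b/cos(b), b)


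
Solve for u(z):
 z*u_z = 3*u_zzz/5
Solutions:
 u(z) = C1 + Integral(C2*airyai(3^(2/3)*5^(1/3)*z/3) + C3*airybi(3^(2/3)*5^(1/3)*z/3), z)
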